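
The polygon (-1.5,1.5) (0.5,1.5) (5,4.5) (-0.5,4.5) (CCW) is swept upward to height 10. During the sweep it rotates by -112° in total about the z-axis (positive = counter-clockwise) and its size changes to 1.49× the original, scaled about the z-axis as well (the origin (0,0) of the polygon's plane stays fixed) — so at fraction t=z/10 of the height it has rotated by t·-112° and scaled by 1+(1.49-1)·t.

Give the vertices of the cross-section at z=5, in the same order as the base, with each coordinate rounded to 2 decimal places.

t = z/height = 5/10 = 0.5
s = 1 + (scale-1)·z/height = 1 + (1.49-1)·5/10 = 1.245000
θ = twist·z/height = -112°·5/10 = -56.0000° = -0.977384 rad
cos θ = 0.559193, sin θ = -0.829038 (intermediates below are computed at full precision and shown rounded to 5 d.p.)
v1: (-1.5,1.5) → rotate → (0.40477,2.08235) → ×s → (0.50393,2.59252) → (0.50,2.59)
v2: (0.5,1.5) → rotate → (1.52315,0.42427) → ×s → (1.89633,0.52822) → (1.90,0.53)
v3: (5,4.5) → rotate → (6.52663,-1.62882) → ×s → (8.12566,-2.02788) → (8.13,-2.03)
v4: (-0.5,4.5) → rotate → (3.45107,2.93089) → ×s → (4.29659,3.64895) → (4.30,3.65)

Cross-section at z=5: (0.50,2.59) (1.90,0.53) (8.13,-2.03) (4.30,3.65)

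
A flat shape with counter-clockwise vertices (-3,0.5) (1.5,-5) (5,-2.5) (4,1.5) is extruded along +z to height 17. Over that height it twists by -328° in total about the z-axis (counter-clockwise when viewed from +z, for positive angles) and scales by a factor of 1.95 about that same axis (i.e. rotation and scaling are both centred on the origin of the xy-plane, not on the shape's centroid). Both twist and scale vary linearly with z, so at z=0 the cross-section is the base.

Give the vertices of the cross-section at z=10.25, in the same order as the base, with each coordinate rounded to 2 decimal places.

Cross-section at z=10.25: (4.25,-2.19) (0.15,8.21) (-6.29,6.14) (-6.71,-0.33)

t = z/height = 10.25/17 = 0.602941
s = 1 + (scale-1)·z/height = 1 + (1.95-1)·10.25/17 = 1.572794
θ = twist·z/height = -328°·10.25/17 = -197.7647° = -3.451645 rad
cos θ = -0.952318, sin θ = 0.305109 (intermediates below are computed at full precision and shown rounded to 5 d.p.)
v1: (-3,0.5) → rotate → (2.70440,-1.39148) → ×s → (4.25346,-2.18852) → (4.25,-2.19)
v2: (1.5,-5) → rotate → (0.09707,5.21925) → ×s → (0.15267,8.20881) → (0.15,8.21)
v3: (5,-2.5) → rotate → (-3.99882,3.90634) → ×s → (-6.28931,6.14386) → (-6.29,6.14)
v4: (4,1.5) → rotate → (-4.26693,-0.20804) → ×s → (-6.71101,-0.32721) → (-6.71,-0.33)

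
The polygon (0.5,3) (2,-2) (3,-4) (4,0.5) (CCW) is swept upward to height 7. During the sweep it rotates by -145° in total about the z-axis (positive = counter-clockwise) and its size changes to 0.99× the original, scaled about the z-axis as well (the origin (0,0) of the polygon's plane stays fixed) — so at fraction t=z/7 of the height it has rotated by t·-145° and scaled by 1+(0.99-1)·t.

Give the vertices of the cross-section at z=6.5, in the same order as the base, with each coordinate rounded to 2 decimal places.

Cross-section at z=6.5: (1.77,-2.44) (-2.80,-0.02) (-4.91,0.67) (-2.43,-3.17)

t = z/height = 6.5/7 = 0.928571
s = 1 + (scale-1)·z/height = 1 + (0.99-1)·6.5/7 = 0.990714
θ = twist·z/height = -145°·6.5/7 = -134.6429° = -2.349961 rad
cos θ = -0.702685, sin θ = -0.711501 (intermediates below are computed at full precision and shown rounded to 5 d.p.)
v1: (0.5,3) → rotate → (1.78316,-2.46381) → ×s → (1.76660,-2.44093) → (1.77,-2.44)
v2: (2,-2) → rotate → (-2.82837,-0.01763) → ×s → (-2.80211,-0.01747) → (-2.80,-0.02)
v3: (3,-4) → rotate → (-4.95406,0.67624) → ×s → (-4.90806,0.66996) → (-4.91,0.67)
v4: (4,0.5) → rotate → (-2.45499,-3.19735) → ×s → (-2.43220,-3.16766) → (-2.43,-3.17)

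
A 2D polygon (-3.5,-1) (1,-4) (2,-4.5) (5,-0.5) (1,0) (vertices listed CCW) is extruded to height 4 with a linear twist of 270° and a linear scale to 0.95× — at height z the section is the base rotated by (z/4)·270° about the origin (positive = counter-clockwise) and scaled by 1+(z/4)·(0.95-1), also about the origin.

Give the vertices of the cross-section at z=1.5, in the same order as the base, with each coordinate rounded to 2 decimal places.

t = z/height = 1.5/4 = 0.375
s = 1 + (scale-1)·z/height = 1 + (0.95-1)·1.5/4 = 0.981250
θ = twist·z/height = 270°·1.5/4 = 101.2500° = 1.767146 rad
cos θ = -0.195090, sin θ = 0.980785 (intermediates below are computed at full precision and shown rounded to 5 d.p.)
v1: (-3.5,-1) → rotate → (1.66360,-3.23766) → ×s → (1.63241,-3.17695) → (1.63,-3.18)
v2: (1,-4) → rotate → (3.72805,1.76115) → ×s → (3.65815,1.72813) → (3.66,1.73)
v3: (2,-4.5) → rotate → (4.02335,2.83948) → ×s → (3.94792,2.78624) → (3.95,2.79)
v4: (5,-0.5) → rotate → (-0.48506,5.00147) → ×s → (-0.47596,4.90769) → (-0.48,4.91)
v5: (1,0) → rotate → (-0.19509,0.98079) → ×s → (-0.19143,0.96240) → (-0.19,0.96)

Cross-section at z=1.5: (1.63,-3.18) (3.66,1.73) (3.95,2.79) (-0.48,4.91) (-0.19,0.96)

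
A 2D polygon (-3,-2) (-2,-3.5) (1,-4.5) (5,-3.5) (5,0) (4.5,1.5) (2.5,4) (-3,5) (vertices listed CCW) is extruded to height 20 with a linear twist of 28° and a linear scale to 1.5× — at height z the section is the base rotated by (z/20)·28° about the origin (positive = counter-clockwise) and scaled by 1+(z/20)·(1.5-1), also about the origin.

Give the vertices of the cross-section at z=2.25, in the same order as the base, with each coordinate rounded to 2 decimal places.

t = z/height = 2.25/20 = 0.1125
s = 1 + (scale-1)·z/height = 1 + (1.5-1)·2.25/20 = 1.056250
θ = twist·z/height = 28°·2.25/20 = 3.1500° = 0.054978 rad
cos θ = 0.998489, sin θ = 0.054950 (intermediates below are computed at full precision and shown rounded to 5 d.p.)
v1: (-3,-2) → rotate → (-2.88557,-2.16183) → ×s → (-3.04788,-2.28343) → (-3.05,-2.28)
v2: (-2,-3.5) → rotate → (-1.80465,-3.60461) → ×s → (-1.90616,-3.80737) → (-1.91,-3.81)
v3: (1,-4.5) → rotate → (1.24576,-4.43825) → ×s → (1.31584,-4.68790) → (1.32,-4.69)
v4: (5,-3.5) → rotate → (5.18477,-3.21996) → ×s → (5.47641,-3.40108) → (5.48,-3.40)
v5: (5,0) → rotate → (4.99245,0.27475) → ×s → (5.27327,0.29021) → (5.27,0.29)
v6: (4.5,1.5) → rotate → (4.41078,1.74501) → ×s → (4.65888,1.84317) → (4.66,1.84)
v7: (2.5,4) → rotate → (2.27642,4.13133) → ×s → (2.40447,4.36372) → (2.40,4.36)
v8: (-3,5) → rotate → (-3.27022,4.82759) → ×s → (-3.45417,5.09915) → (-3.45,5.10)

Cross-section at z=2.25: (-3.05,-2.28) (-1.91,-3.81) (1.32,-4.69) (5.48,-3.40) (5.27,0.29) (4.66,1.84) (2.40,4.36) (-3.45,5.10)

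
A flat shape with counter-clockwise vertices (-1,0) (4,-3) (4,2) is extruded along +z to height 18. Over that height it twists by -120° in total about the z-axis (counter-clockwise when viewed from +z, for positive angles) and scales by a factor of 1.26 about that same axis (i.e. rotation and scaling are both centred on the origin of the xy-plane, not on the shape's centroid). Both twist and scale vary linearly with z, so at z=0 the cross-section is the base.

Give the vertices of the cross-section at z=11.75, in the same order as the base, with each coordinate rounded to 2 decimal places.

t = z/height = 11.75/18 = 0.652778
s = 1 + (scale-1)·z/height = 1 + (1.26-1)·11.75/18 = 1.169722
θ = twist·z/height = -120°·11.75/18 = -78.3333° = -1.367175 rad
cos θ = 0.202218, sin θ = -0.979341 (intermediates below are computed at full precision and shown rounded to 5 d.p.)
v1: (-1,0) → rotate → (-0.20222,0.97934) → ×s → (-0.23654,1.14556) → (-0.24,1.15)
v2: (4,-3) → rotate → (-2.12915,-4.52402) → ×s → (-2.49052,-5.29184) → (-2.49,-5.29)
v3: (4,2) → rotate → (2.76755,-3.51293) → ×s → (3.23727,-4.10915) → (3.24,-4.11)

Cross-section at z=11.75: (-0.24,1.15) (-2.49,-5.29) (3.24,-4.11)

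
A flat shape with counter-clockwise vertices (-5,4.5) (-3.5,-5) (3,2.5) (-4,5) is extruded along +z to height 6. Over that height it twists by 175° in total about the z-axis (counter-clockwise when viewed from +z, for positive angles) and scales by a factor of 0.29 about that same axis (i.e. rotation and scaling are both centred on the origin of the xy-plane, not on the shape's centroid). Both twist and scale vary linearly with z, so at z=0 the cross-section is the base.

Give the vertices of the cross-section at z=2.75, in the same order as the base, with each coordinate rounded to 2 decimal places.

Cross-section at z=2.75: (-3.57,-2.81) (2.92,-2.90) (-1.32,2.28) (-3.78,-2.09)

t = z/height = 2.75/6 = 0.458333
s = 1 + (scale-1)·z/height = 1 + (0.29-1)·2.75/6 = 0.674583
θ = twist·z/height = 175°·2.75/6 = 80.2083° = 1.399900 rad
cos θ = 0.170066, sin θ = 0.985433 (intermediates below are computed at full precision and shown rounded to 5 d.p.)
v1: (-5,4.5) → rotate → (-5.28478,-4.16187) → ×s → (-3.56502,-2.80753) → (-3.57,-2.81)
v2: (-3.5,-5) → rotate → (4.33193,-4.29935) → ×s → (2.92225,-2.90027) → (2.92,-2.90)
v3: (3,2.5) → rotate → (-1.95338,3.38146) → ×s → (-1.31772,2.28108) → (-1.32,2.28)
v4: (-4,5) → rotate → (-5.60743,-3.09140) → ×s → (-3.78268,-2.08541) → (-3.78,-2.09)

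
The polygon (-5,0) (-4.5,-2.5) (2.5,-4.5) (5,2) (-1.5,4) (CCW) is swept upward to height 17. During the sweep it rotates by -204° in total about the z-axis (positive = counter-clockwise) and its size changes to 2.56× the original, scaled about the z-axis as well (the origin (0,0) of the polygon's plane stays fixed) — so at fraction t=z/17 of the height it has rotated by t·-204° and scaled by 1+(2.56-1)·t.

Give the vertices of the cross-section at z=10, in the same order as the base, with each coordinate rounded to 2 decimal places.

Cross-section at z=10: (4.79,8.30) (0.16,9.87) (-9.87,0.16) (-1.47,-10.22) (8.08,-1.34)

t = z/height = 10/17 = 0.588235
s = 1 + (scale-1)·z/height = 1 + (2.56-1)·10/17 = 1.917647
θ = twist·z/height = -204°·10/17 = -120.0000° = -2.094395 rad
cos θ = -0.500000, sin θ = -0.866025 (intermediates below are computed at full precision and shown rounded to 5 d.p.)
v1: (-5,0) → rotate → (2.50000,4.33013) → ×s → (4.79412,8.30366) → (4.79,8.30)
v2: (-4.5,-2.5) → rotate → (0.08494,5.14711) → ×s → (0.16288,9.87035) → (0.16,9.87)
v3: (2.5,-4.5) → rotate → (-5.14711,0.08494) → ×s → (-9.87035,0.16288) → (-9.87,0.16)
v4: (5,2) → rotate → (-0.76795,-5.33013) → ×s → (-1.47266,-10.22130) → (-1.47,-10.22)
v5: (-1.5,4) → rotate → (4.21410,-0.70096) → ×s → (8.08116,-1.34420) → (8.08,-1.34)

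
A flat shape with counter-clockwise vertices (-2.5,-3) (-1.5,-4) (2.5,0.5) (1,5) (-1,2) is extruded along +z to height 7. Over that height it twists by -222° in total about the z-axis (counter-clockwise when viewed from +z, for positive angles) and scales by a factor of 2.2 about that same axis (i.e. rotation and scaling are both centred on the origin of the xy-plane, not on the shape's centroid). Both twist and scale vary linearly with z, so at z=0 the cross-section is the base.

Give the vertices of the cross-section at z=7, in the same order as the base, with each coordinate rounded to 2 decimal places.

t = z/height = 7/7 = 1
s = 1 + (scale-1)·z/height = 1 + (2.2-1)·7/7 = 2.200000
θ = twist·z/height = -222°·7/7 = -222.0000° = -3.874631 rad
cos θ = -0.743145, sin θ = 0.669131 (intermediates below are computed at full precision and shown rounded to 5 d.p.)
v1: (-2.5,-3) → rotate → (3.86525,0.55661) → ×s → (8.50356,1.22454) → (8.50,1.22)
v2: (-1.5,-4) → rotate → (3.79124,1.96888) → ×s → (8.34073,4.33154) → (8.34,4.33)
v3: (2.5,0.5) → rotate → (-2.19243,1.30125) → ×s → (-4.82334,2.86276) → (-4.82,2.86)
v4: (1,5) → rotate → (-4.08880,-3.04659) → ×s → (-8.99536,-6.70251) → (-9.00,-6.70)
v5: (-1,2) → rotate → (-0.59512,-2.15542) → ×s → (-1.30926,-4.74192) → (-1.31,-4.74)

Cross-section at z=7: (8.50,1.22) (8.34,4.33) (-4.82,2.86) (-9.00,-6.70) (-1.31,-4.74)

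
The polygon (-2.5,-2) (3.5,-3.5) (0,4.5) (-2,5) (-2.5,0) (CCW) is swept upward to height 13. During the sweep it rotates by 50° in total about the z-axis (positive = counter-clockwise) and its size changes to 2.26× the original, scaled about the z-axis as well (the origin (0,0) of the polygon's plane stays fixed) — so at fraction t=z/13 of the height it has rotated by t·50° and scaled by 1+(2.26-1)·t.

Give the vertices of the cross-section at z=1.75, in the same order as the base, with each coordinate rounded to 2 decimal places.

t = z/height = 1.75/13 = 0.134615
s = 1 + (scale-1)·z/height = 1 + (2.26-1)·1.75/13 = 1.169615
θ = twist·z/height = 50°·1.75/13 = 6.7308° = 0.117474 rad
cos θ = 0.993108, sin θ = 0.117204 (intermediates below are computed at full precision and shown rounded to 5 d.p.)
v1: (-2.5,-2) → rotate → (-2.24836,-2.27923) → ×s → (-2.62972,-2.66582) → (-2.63,-2.67)
v2: (3.5,-3.5) → rotate → (3.88609,-3.06566) → ×s → (4.54523,-3.58565) → (4.55,-3.59)
v3: (0,4.5) → rotate → (-0.52742,4.46899) → ×s → (-0.61688,5.22699) → (-0.62,5.23)
v4: (-2,5) → rotate → (-2.57224,4.73113) → ×s → (-3.00853,5.53360) → (-3.01,5.53)
v5: (-2.5,0) → rotate → (-2.48277,-0.29301) → ×s → (-2.90389,-0.34271) → (-2.90,-0.34)

Cross-section at z=1.75: (-2.63,-2.67) (4.55,-3.59) (-0.62,5.23) (-3.01,5.53) (-2.90,-0.34)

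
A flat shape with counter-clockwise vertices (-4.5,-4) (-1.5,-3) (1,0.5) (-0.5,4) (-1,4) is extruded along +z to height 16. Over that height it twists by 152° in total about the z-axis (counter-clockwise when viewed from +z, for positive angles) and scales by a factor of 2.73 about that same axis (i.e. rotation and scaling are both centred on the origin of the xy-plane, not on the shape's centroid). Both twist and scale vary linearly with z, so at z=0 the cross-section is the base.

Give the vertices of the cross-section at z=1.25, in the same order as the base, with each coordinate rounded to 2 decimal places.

t = z/height = 1.25/16 = 0.078125
s = 1 + (scale-1)·z/height = 1 + (2.73-1)·1.25/16 = 1.135156
θ = twist·z/height = 152°·1.25/16 = 11.8750° = 0.207258 rad
cos θ = 0.978599, sin θ = 0.205777 (intermediates below are computed at full precision and shown rounded to 5 d.p.)
v1: (-4.5,-4) → rotate → (-3.58059,-4.84039) → ×s → (-4.06452,-5.49460) → (-4.06,-5.49)
v2: (-1.5,-3) → rotate → (-0.85057,-3.24446) → ×s → (-0.96553,-3.68297) → (-0.97,-3.68)
v3: (1,0.5) → rotate → (0.87571,0.69508) → ×s → (0.99407,0.78902) → (0.99,0.79)
v4: (-0.5,4) → rotate → (-1.31241,3.81151) → ×s → (-1.48979,4.32666) → (-1.49,4.33)
v5: (-1,4) → rotate → (-1.80171,3.70862) → ×s → (-2.04522,4.20986) → (-2.05,4.21)

Cross-section at z=1.25: (-4.06,-5.49) (-0.97,-3.68) (0.99,0.79) (-1.49,4.33) (-2.05,4.21)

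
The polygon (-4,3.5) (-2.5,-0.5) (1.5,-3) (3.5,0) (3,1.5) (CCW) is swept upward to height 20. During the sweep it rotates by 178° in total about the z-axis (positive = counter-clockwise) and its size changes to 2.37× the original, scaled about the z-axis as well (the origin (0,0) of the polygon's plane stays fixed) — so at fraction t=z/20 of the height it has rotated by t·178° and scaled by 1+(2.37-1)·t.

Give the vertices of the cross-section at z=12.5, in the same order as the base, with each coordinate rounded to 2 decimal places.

t = z/height = 12.5/20 = 0.625
s = 1 + (scale-1)·z/height = 1 + (2.37-1)·12.5/20 = 1.856250
θ = twist·z/height = 178°·12.5/20 = 111.2500° = 1.941679 rad
cos θ = -0.362438, sin θ = 0.932008 (intermediates below are computed at full precision and shown rounded to 5 d.p.)
v1: (-4,3.5) → rotate → (-1.81228,-4.99656) → ×s → (-3.36404,-9.27487) → (-3.36,-9.27)
v2: (-2.5,-0.5) → rotate → (1.37210,-2.14880) → ×s → (2.54696,-3.98871) → (2.55,-3.99)
v3: (1.5,-3) → rotate → (2.25237,2.48533) → ×s → (4.18096,4.61339) → (4.18,4.61)
v4: (3.5,0) → rotate → (-1.26853,3.26203) → ×s → (-2.35471,6.05514) → (-2.35,6.06)
v5: (3,1.5) → rotate → (-2.48533,2.25237) → ×s → (-4.61339,4.18096) → (-4.61,4.18)

Cross-section at z=12.5: (-3.36,-9.27) (2.55,-3.99) (4.18,4.61) (-2.35,6.06) (-4.61,4.18)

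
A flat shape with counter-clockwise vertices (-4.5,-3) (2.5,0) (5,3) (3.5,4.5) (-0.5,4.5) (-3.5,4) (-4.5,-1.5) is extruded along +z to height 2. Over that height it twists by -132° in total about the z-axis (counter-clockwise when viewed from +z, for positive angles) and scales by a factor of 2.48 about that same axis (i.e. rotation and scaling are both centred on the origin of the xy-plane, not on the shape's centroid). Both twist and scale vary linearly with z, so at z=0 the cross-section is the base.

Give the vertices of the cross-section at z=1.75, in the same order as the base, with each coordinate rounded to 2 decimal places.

Cross-section at z=1.75: (-1.77,12.29) (-2.47,-5.18) (1.27,-13.32) (5.86,-11.70) (9.82,-3.41) (11.74,3.30) (1.34,10.80)

t = z/height = 1.75/2 = 0.875
s = 1 + (scale-1)·z/height = 1 + (2.48-1)·1.75/2 = 2.295000
θ = twist·z/height = -132°·1.75/2 = -115.5000° = -2.015855 rad
cos θ = -0.430511, sin θ = -0.902585 (intermediates below are computed at full precision and shown rounded to 5 d.p.)
v1: (-4.5,-3) → rotate → (-0.77046,5.35317) → ×s → (-1.76820,12.28552) → (-1.77,12.29)
v2: (2.5,0) → rotate → (-1.07628,-2.25646) → ×s → (-2.47006,-5.17858) → (-2.47,-5.18)
v3: (5,3) → rotate → (0.55520,-5.80446) → ×s → (1.27418,-13.32124) → (1.27,-13.32)
v4: (3.5,4.5) → rotate → (2.55484,-5.09635) → ×s → (5.86337,-11.69612) → (5.86,-11.70)
v5: (-0.5,4.5) → rotate → (4.27689,-1.48601) → ×s → (9.81546,-3.41039) → (9.82,-3.41)
v6: (-3.5,4) → rotate → (5.11713,1.43700) → ×s → (11.74381,3.29792) → (11.74,3.30)
v7: (-4.5,-1.5) → rotate → (0.58342,4.70740) → ×s → (1.33895,10.80348) → (1.34,10.80)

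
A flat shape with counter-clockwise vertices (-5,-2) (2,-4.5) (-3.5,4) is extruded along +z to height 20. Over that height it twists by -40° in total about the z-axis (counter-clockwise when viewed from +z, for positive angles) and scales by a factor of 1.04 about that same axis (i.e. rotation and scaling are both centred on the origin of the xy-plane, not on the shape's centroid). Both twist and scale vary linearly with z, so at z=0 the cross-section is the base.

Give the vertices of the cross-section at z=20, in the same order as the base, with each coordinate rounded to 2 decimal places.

t = z/height = 20/20 = 1
s = 1 + (scale-1)·z/height = 1 + (1.04-1)·20/20 = 1.040000
θ = twist·z/height = -40°·20/20 = -40.0000° = -0.698132 rad
cos θ = 0.766044, sin θ = -0.642788 (intermediates below are computed at full precision and shown rounded to 5 d.p.)
v1: (-5,-2) → rotate → (-5.11580,1.68185) → ×s → (-5.32043,1.74912) → (-5.32,1.75)
v2: (2,-4.5) → rotate → (-1.36046,-4.73278) → ×s → (-1.41487,-4.92209) → (-1.41,-4.92)
v3: (-3.5,4) → rotate → (-0.11001,5.31393) → ×s → (-0.11441,5.52649) → (-0.11,5.53)

Cross-section at z=20: (-5.32,1.75) (-1.41,-4.92) (-0.11,5.53)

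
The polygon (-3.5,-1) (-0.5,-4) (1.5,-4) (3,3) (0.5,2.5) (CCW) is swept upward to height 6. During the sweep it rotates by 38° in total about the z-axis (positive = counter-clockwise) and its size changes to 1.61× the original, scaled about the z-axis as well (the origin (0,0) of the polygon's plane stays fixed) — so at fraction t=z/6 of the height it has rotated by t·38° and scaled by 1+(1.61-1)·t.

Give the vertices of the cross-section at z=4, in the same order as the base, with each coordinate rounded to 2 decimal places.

Cross-section at z=4: (-3.85,-3.38) (1.77,-5.39) (4.31,-4.18) (2.01,5.62) (-0.87,3.48)

t = z/height = 4/6 = 0.666667
s = 1 + (scale-1)·z/height = 1 + (1.61-1)·4/6 = 1.406667
θ = twist·z/height = 38°·4/6 = 25.3333° = 0.442150 rad
cos θ = 0.903834, sin θ = 0.427884 (intermediates below are computed at full precision and shown rounded to 5 d.p.)
v1: (-3.5,-1) → rotate → (-2.73553,-2.40143) → ×s → (-3.84799,-3.37801) → (-3.85,-3.38)
v2: (-0.5,-4) → rotate → (1.25962,-3.82928) → ×s → (1.77186,-5.38652) → (1.77,-5.39)
v3: (1.5,-4) → rotate → (3.06729,-2.97351) → ×s → (4.31465,-4.18274) → (4.31,-4.18)
v4: (3,3) → rotate → (1.42785,3.99515) → ×s → (2.00851,5.61985) → (2.01,5.62)
v5: (0.5,2.5) → rotate → (-0.61779,2.47353) → ×s → (-0.86903,3.47943) → (-0.87,3.48)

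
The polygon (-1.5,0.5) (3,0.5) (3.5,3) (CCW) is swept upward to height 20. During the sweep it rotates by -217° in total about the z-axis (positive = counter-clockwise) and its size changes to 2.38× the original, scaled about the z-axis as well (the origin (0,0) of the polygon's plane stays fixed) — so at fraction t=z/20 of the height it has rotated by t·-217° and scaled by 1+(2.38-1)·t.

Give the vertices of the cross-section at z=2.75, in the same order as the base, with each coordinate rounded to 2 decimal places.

t = z/height = 2.75/20 = 0.1375
s = 1 + (scale-1)·z/height = 1 + (2.38-1)·2.75/20 = 1.189750
θ = twist·z/height = -217°·2.75/20 = -29.8375° = -0.520763 rad
cos θ = 0.867440, sin θ = -0.497542 (intermediates below are computed at full precision and shown rounded to 5 d.p.)
v1: (-1.5,0.5) → rotate → (-1.05239,1.18003) → ×s → (-1.25208,1.40394) → (-1.25,1.40)
v2: (3,0.5) → rotate → (2.85109,-1.05891) → ×s → (3.39209,-1.25983) → (3.39,-1.26)
v3: (3.5,3) → rotate → (4.52867,0.86092) → ×s → (5.38798,1.02428) → (5.39,1.02)

Cross-section at z=2.75: (-1.25,1.40) (3.39,-1.26) (5.39,1.02)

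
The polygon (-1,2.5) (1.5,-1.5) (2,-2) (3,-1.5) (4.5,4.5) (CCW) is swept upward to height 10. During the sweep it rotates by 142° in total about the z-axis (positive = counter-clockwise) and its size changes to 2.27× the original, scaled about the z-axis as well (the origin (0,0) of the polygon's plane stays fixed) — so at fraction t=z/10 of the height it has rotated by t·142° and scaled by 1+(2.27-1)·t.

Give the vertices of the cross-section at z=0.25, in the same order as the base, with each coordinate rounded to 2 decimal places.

t = z/height = 0.25/10 = 0.025
s = 1 + (scale-1)·z/height = 1 + (2.27-1)·0.25/10 = 1.031750
θ = twist·z/height = 142°·0.25/10 = 3.5500° = 0.061959 rad
cos θ = 0.998081, sin θ = 0.061920 (intermediates below are computed at full precision and shown rounded to 5 d.p.)
v1: (-1,2.5) → rotate → (-1.15288,2.43328) → ×s → (-1.18948,2.51054) → (-1.19,2.51)
v2: (1.5,-1.5) → rotate → (1.59000,-1.40424) → ×s → (1.64048,-1.44883) → (1.64,-1.45)
v3: (2,-2) → rotate → (2.12000,-1.87232) → ×s → (2.18731,-1.93177) → (2.19,-1.93)
v4: (3,-1.5) → rotate → (3.08712,-1.31136) → ×s → (3.18514,-1.35300) → (3.19,-1.35)
v5: (4.5,4.5) → rotate → (4.21273,4.77000) → ×s → (4.34648,4.92145) → (4.35,4.92)

Cross-section at z=0.25: (-1.19,2.51) (1.64,-1.45) (2.19,-1.93) (3.19,-1.35) (4.35,4.92)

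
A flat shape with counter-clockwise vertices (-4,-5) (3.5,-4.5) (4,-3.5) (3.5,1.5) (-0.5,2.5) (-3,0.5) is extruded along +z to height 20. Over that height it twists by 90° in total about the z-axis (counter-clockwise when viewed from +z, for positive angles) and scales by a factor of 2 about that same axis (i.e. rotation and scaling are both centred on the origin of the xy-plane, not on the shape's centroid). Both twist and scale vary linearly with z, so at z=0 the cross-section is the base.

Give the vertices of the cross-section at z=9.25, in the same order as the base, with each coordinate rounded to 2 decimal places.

Cross-section at z=9.25: (0.48,-9.35) (8.20,-1.52) (7.77,0.06) (2.37,5.04) (-2.98,2.25) (-3.77,-2.37)

t = z/height = 9.25/20 = 0.4625
s = 1 + (scale-1)·z/height = 1 + (2-1)·9.25/20 = 1.462500
θ = twist·z/height = 90°·9.25/20 = 41.6250° = 0.726493 rad
cos θ = 0.747508, sin θ = 0.664252 (intermediates below are computed at full precision and shown rounded to 5 d.p.)
v1: (-4,-5) → rotate → (0.33123,-6.39455) → ×s → (0.48442,-9.35203) → (0.48,-9.35)
v2: (3.5,-4.5) → rotate → (5.60542,-1.03890) → ×s → (8.19792,-1.51940) → (8.20,-1.52)
v3: (4,-3.5) → rotate → (5.31492,0.04073) → ×s → (7.77307,0.05957) → (7.77,0.06)
v4: (3.5,1.5) → rotate → (1.61990,3.44615) → ×s → (2.36910,5.03999) → (2.37,5.04)
v5: (-0.5,2.5) → rotate → (-2.03439,1.53664) → ×s → (-2.97529,2.24734) → (-2.98,2.25)
v6: (-3,0.5) → rotate → (-2.57465,-1.61900) → ×s → (-3.76543,-2.36779) → (-3.77,-2.37)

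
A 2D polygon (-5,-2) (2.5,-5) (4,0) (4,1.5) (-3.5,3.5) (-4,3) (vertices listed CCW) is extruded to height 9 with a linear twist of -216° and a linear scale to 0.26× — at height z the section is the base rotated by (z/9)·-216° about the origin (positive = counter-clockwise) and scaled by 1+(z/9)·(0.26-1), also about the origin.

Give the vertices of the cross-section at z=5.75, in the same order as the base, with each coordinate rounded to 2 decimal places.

t = z/height = 5.75/9 = 0.638889
s = 1 + (scale-1)·z/height = 1 + (0.26-1)·5.75/9 = 0.527222
θ = twist·z/height = -216°·5.75/9 = -138.0000° = -2.408554 rad
cos θ = -0.743145, sin θ = -0.669131 (intermediates below are computed at full precision and shown rounded to 5 d.p.)
v1: (-5,-2) → rotate → (2.37746,4.83194) → ×s → (1.25345,2.54751) → (1.25,2.55)
v2: (2.5,-5) → rotate → (-5.20352,2.04290) → ×s → (-2.74341,1.07706) → (-2.74,1.08)
v3: (4,0) → rotate → (-2.97258,-2.67652) → ×s → (-1.56721,-1.41112) → (-1.57,-1.41)
v4: (4,1.5) → rotate → (-1.96888,-3.79124) → ×s → (-1.03804,-1.99883) → (-1.04,-2.00)
v5: (-3.5,3.5) → rotate → (4.94296,-0.25905) → ×s → (2.60604,-0.13658) → (2.61,-0.14)
v6: (-4,3) → rotate → (4.97997,0.44709) → ×s → (2.62555,0.23571) → (2.63,0.24)

Cross-section at z=5.75: (1.25,2.55) (-2.74,1.08) (-1.57,-1.41) (-1.04,-2.00) (2.61,-0.14) (2.63,0.24)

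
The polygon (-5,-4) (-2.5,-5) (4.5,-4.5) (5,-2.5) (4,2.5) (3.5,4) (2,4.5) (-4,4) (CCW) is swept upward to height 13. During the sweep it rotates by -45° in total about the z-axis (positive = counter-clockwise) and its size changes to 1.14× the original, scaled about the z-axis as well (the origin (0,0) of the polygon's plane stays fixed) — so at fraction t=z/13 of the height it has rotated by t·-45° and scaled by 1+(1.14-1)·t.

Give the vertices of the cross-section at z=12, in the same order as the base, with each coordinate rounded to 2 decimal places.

t = z/height = 12/13 = 0.923077
s = 1 + (scale-1)·z/height = 1 + (1.14-1)·12/13 = 1.129231
θ = twist·z/height = -45°·12/13 = -41.5385° = -0.724983 rad
cos θ = 0.748511, sin θ = -0.663123 (intermediates below are computed at full precision and shown rounded to 5 d.p.)
v1: (-5,-4) → rotate → (-6.39504,0.32157) → ×s → (-7.22148,0.36313) → (-7.22,0.36)
v2: (-2.5,-5) → rotate → (-5.18689,-2.08475) → ×s → (-5.85720,-2.35416) → (-5.86,-2.35)
v3: (4.5,-4.5) → rotate → (0.38425,-6.35235) → ×s → (0.43390,-7.17327) → (0.43,-7.17)
v4: (5,-2.5) → rotate → (2.08475,-5.18689) → ×s → (2.35416,-5.85720) → (2.35,-5.86)
v5: (4,2.5) → rotate → (4.65185,-0.78121) → ×s → (5.25301,-0.88217) → (5.25,-0.88)
v6: (3.5,4) → rotate → (5.27228,0.67311) → ×s → (5.95362,0.76010) → (5.95,0.76)
v7: (2,4.5) → rotate → (4.48107,2.04205) → ×s → (5.06017,2.30595) → (5.06,2.31)
v8: (-4,4) → rotate → (-0.34155,5.64653) → ×s → (-0.38569,6.37624) → (-0.39,6.38)

Cross-section at z=12: (-7.22,0.36) (-5.86,-2.35) (0.43,-7.17) (2.35,-5.86) (5.25,-0.88) (5.95,0.76) (5.06,2.31) (-0.39,6.38)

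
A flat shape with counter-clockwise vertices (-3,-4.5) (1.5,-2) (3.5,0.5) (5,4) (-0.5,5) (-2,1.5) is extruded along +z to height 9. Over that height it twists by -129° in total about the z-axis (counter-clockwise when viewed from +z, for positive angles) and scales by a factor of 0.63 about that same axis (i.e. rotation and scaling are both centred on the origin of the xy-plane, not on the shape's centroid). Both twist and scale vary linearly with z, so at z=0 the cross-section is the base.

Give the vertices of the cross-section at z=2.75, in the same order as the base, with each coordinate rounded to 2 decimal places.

Cross-section at z=2.75: (-4.59,-1.39) (-0.10,-2.22) (2.68,-1.63) (5.68,-0.08) (2.47,3.71) (-0.53,2.15)

t = z/height = 2.75/9 = 0.305556
s = 1 + (scale-1)·z/height = 1 + (0.63-1)·2.75/9 = 0.886944
θ = twist·z/height = -129°·2.75/9 = -39.4167° = -0.687951 rad
cos θ = 0.772549, sin θ = -0.634955 (intermediates below are computed at full precision and shown rounded to 5 d.p.)
v1: (-3,-4.5) → rotate → (-5.17495,-1.57160) → ×s → (-4.58989,-1.39393) → (-4.59,-1.39)
v2: (1.5,-2) → rotate → (-0.11109,-2.49753) → ×s → (-0.09853,-2.21517) → (-0.10,-2.22)
v3: (3.5,0.5) → rotate → (3.02140,-1.83607) → ×s → (2.67981,-1.62849) → (2.68,-1.63)
v4: (5,4) → rotate → (6.40257,-0.08458) → ×s → (5.67872,-0.07502) → (5.68,-0.08)
v5: (-0.5,5) → rotate → (2.78850,4.18022) → ×s → (2.47325,3.70762) → (2.47,3.71)
v6: (-2,1.5) → rotate → (-0.59266,2.42873) → ×s → (-0.52566,2.15415) → (-0.53,2.15)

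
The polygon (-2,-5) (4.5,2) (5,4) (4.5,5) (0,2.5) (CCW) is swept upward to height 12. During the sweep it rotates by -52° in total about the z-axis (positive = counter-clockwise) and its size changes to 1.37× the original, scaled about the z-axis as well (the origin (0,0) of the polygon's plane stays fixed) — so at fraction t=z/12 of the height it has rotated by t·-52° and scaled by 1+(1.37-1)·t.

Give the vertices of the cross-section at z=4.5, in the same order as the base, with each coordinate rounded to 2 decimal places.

Cross-section at z=4.5: (-4.05,-4.61) (5.59,0.44) (6.89,2.39) (6.73,3.66) (0.95,2.68)

t = z/height = 4.5/12 = 0.375
s = 1 + (scale-1)·z/height = 1 + (1.37-1)·4.5/12 = 1.138750
θ = twist·z/height = -52°·4.5/12 = -19.5000° = -0.340339 rad
cos θ = 0.942641, sin θ = -0.333807 (intermediates below are computed at full precision and shown rounded to 5 d.p.)
v1: (-2,-5) → rotate → (-3.55432,-4.04559) → ×s → (-4.04748,-4.60692) → (-4.05,-4.61)
v2: (4.5,2) → rotate → (4.90950,0.38315) → ×s → (5.59069,0.43631) → (5.59,0.44)
v3: (5,4) → rotate → (6.04843,2.10153) → ×s → (6.88766,2.39312) → (6.89,2.39)
v4: (4.5,5) → rotate → (5.91092,3.21108) → ×s → (6.73106,3.65661) → (6.73,3.66)
v5: (0,2.5) → rotate → (0.83452,2.35660) → ×s → (0.95031,2.68358) → (0.95,2.68)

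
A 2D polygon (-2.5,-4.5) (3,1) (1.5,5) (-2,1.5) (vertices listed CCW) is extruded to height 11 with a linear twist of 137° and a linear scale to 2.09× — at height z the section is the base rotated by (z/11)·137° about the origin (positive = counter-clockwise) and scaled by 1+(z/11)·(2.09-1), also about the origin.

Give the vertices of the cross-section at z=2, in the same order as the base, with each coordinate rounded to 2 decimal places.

t = z/height = 2/11 = 0.181818
s = 1 + (scale-1)·z/height = 1 + (2.09-1)·2/11 = 1.198182
θ = twist·z/height = 137°·2/11 = 24.9091° = 0.434746 rad
cos θ = 0.906977, sin θ = 0.421180 (intermediates below are computed at full precision and shown rounded to 5 d.p.)
v1: (-2.5,-4.5) → rotate → (-0.37213,-5.13435) → ×s → (-0.44588,-6.15188) → (-0.45,-6.15)
v2: (3,1) → rotate → (2.29975,2.17052) → ×s → (2.75552,2.60067) → (2.76,2.60)
v3: (1.5,5) → rotate → (-0.74543,5.16666) → ×s → (-0.89316,6.19059) → (-0.89,6.19)
v4: (-2,1.5) → rotate → (-2.44572,0.51811) → ×s → (-2.93042,0.62079) → (-2.93,0.62)

Cross-section at z=2: (-0.45,-6.15) (2.76,2.60) (-0.89,6.19) (-2.93,0.62)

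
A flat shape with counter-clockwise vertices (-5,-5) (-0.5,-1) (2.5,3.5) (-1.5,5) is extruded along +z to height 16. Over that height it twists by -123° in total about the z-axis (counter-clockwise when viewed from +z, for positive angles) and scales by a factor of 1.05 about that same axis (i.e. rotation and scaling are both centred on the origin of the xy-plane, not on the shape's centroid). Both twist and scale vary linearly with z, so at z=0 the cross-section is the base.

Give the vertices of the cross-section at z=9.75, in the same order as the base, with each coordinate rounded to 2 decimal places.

Cross-section at z=9.75: (-6.31,3.64) (-1.13,0.23) (4.15,-1.55) (4.57,2.83)

t = z/height = 9.75/16 = 0.609375
s = 1 + (scale-1)·z/height = 1 + (1.05-1)·9.75/16 = 1.030469
θ = twist·z/height = -123°·9.75/16 = -74.9531° = -1.308179 rad
cos θ = 0.259609, sin θ = -0.965714 (intermediates below are computed at full precision and shown rounded to 5 d.p.)
v1: (-5,-5) → rotate → (-6.12661,3.53052) → ×s → (-6.31329,3.63809) → (-6.31,3.64)
v2: (-0.5,-1) → rotate → (-1.09552,0.22325) → ×s → (-1.12890,0.23005) → (-1.13,0.23)
v3: (2.5,3.5) → rotate → (4.02902,-1.50565) → ×s → (4.15178,-1.55153) → (4.15,-1.55)
v4: (-1.5,5) → rotate → (4.43915,2.74662) → ×s → (4.57441,2.83030) → (4.57,2.83)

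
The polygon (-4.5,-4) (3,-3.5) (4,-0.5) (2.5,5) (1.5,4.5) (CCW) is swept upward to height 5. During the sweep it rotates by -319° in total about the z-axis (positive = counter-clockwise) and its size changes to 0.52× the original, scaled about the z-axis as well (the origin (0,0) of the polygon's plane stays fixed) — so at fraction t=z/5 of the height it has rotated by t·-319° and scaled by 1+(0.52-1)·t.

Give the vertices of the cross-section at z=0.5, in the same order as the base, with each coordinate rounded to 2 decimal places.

t = z/height = 0.5/5 = 0.1
s = 1 + (scale-1)·z/height = 1 + (0.52-1)·0.5/5 = 0.952000
θ = twist·z/height = -319°·0.5/5 = -31.9000° = -0.556760 rad
cos θ = 0.848972, sin θ = -0.528438 (intermediates below are computed at full precision and shown rounded to 5 d.p.)
v1: (-4.5,-4) → rotate → (-5.93413,-1.01791) → ×s → (-5.64929,-0.96905) → (-5.65,-0.97)
v2: (3,-3.5) → rotate → (0.69738,-4.55672) → ×s → (0.66391,-4.33799) → (0.66,-4.34)
v3: (4,-0.5) → rotate → (3.13167,-2.53824) → ×s → (2.98135,-2.41640) → (2.98,-2.42)
v4: (2.5,5) → rotate → (4.76462,2.92376) → ×s → (4.53592,2.78342) → (4.54,2.78)
v5: (1.5,4.5) → rotate → (3.65143,3.02772) → ×s → (3.47616,2.88238) → (3.48,2.88)

Cross-section at z=0.5: (-5.65,-0.97) (0.66,-4.34) (2.98,-2.42) (4.54,2.78) (3.48,2.88)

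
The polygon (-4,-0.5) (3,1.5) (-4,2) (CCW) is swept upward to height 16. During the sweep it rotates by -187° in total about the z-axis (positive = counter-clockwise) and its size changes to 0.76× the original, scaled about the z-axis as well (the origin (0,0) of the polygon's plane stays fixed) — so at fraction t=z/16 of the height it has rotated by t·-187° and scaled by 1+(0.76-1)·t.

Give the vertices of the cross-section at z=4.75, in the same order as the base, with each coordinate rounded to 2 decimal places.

Cross-section at z=4.75: (-2.49,2.80) (2.73,-1.51) (-0.57,4.11)

t = z/height = 4.75/16 = 0.296875
s = 1 + (scale-1)·z/height = 1 + (0.76-1)·4.75/16 = 0.928750
θ = twist·z/height = -187°·4.75/16 = -55.5156° = -0.968930 rad
cos θ = 0.566181, sin θ = -0.824281 (intermediates below are computed at full precision and shown rounded to 5 d.p.)
v1: (-4,-0.5) → rotate → (-2.67687,3.01403) → ×s → (-2.48614,2.79928) → (-2.49,2.80)
v2: (3,1.5) → rotate → (2.93497,-1.62357) → ×s → (2.72585,-1.50789) → (2.73,-1.51)
v3: (-4,2) → rotate → (-0.61616,4.42949) → ×s → (-0.57226,4.11388) → (-0.57,4.11)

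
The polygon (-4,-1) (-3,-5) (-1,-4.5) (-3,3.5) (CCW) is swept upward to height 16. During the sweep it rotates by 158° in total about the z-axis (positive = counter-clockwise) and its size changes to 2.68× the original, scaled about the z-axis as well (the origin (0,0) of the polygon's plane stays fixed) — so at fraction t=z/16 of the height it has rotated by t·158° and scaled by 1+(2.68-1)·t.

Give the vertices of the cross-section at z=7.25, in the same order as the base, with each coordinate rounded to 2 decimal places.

t = z/height = 7.25/16 = 0.453125
s = 1 + (scale-1)·z/height = 1 + (2.68-1)·7.25/16 = 1.761250
θ = twist·z/height = 158°·7.25/16 = 71.5938° = 1.249547 rad
cos θ = 0.315753, sin θ = 0.948842 (intermediates below are computed at full precision and shown rounded to 5 d.p.)
v1: (-4,-1) → rotate → (-0.31417,-4.11112) → ×s → (-0.55333,-7.24071) → (-0.55,-7.24)
v2: (-3,-5) → rotate → (3.79695,-4.42529) → ×s → (6.68738,-7.79404) → (6.69,-7.79)
v3: (-1,-4.5) → rotate → (3.95403,-2.36973) → ×s → (6.96404,-4.17368) → (6.96,-4.17)
v4: (-3,3.5) → rotate → (-4.26820,-1.74139) → ×s → (-7.51737,-3.06702) → (-7.52,-3.07)

Cross-section at z=7.25: (-0.55,-7.24) (6.69,-7.79) (6.96,-4.17) (-7.52,-3.07)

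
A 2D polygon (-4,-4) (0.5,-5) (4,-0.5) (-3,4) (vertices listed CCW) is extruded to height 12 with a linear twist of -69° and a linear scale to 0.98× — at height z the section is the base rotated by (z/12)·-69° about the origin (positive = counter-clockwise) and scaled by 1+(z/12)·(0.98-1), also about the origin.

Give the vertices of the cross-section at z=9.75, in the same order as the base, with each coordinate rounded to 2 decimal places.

Cross-section at z=9.75: (-5.46,1.07) (-3.81,-3.15) (1.79,-3.54) (1.62,4.65)

t = z/height = 9.75/12 = 0.8125
s = 1 + (scale-1)·z/height = 1 + (0.98-1)·9.75/12 = 0.983750
θ = twist·z/height = -69°·9.75/12 = -56.0625° = -0.978475 rad
cos θ = 0.558288, sin θ = -0.829647 (intermediates below are computed at full precision and shown rounded to 5 d.p.)
v1: (-4,-4) → rotate → (-5.55174,1.08544) → ×s → (-5.46153,1.06780) → (-5.46,1.07)
v2: (0.5,-5) → rotate → (-3.86909,-3.20626) → ×s → (-3.80622,-3.15416) → (-3.81,-3.15)
v3: (4,-0.5) → rotate → (1.81833,-3.59773) → ×s → (1.78878,-3.53927) → (1.79,-3.54)
v4: (-3,4) → rotate → (1.64372,4.72209) → ×s → (1.61701,4.64536) → (1.62,4.65)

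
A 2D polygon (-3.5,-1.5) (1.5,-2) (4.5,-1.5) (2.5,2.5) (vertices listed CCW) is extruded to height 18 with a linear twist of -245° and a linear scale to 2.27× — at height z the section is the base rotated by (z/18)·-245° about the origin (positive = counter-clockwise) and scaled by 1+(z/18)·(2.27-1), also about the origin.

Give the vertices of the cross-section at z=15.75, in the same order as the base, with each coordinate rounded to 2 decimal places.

t = z/height = 15.75/18 = 0.875
s = 1 + (scale-1)·z/height = 1 + (2.27-1)·15.75/18 = 2.111250
θ = twist·z/height = -245°·15.75/18 = -214.3750° = -3.741550 rad
cos θ = -0.825360, sin θ = 0.564607 (intermediates below are computed at full precision and shown rounded to 5 d.p.)
v1: (-3.5,-1.5) → rotate → (3.73567,-0.73808) → ×s → (7.88693,-1.55828) → (7.89,-1.56)
v2: (1.5,-2) → rotate → (-0.10883,2.49763) → ×s → (-0.22976,5.27312) → (-0.23,5.27)
v3: (4.5,-1.5) → rotate → (-2.86721,3.77877) → ×s → (-6.05340,7.97793) → (-6.05,7.98)
v4: (2.5,2.5) → rotate → (-3.47492,-0.65188) → ×s → (-7.33642,-1.37629) → (-7.34,-1.38)

Cross-section at z=15.75: (7.89,-1.56) (-0.23,5.27) (-6.05,7.98) (-7.34,-1.38)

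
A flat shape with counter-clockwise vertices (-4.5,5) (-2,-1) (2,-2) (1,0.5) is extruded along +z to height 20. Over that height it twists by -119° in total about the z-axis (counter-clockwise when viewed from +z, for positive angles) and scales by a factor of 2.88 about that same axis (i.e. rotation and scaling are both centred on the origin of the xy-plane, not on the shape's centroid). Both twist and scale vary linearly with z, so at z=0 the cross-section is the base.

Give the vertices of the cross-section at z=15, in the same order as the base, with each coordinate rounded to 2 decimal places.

t = z/height = 15/20 = 0.75
s = 1 + (scale-1)·z/height = 1 + (2.88-1)·15/20 = 2.410000
θ = twist·z/height = -119°·15/20 = -89.2500° = -1.557706 rad
cos θ = 0.013090, sin θ = -0.999914 (intermediates below are computed at full precision and shown rounded to 5 d.p.)
v1: (-4.5,5) → rotate → (4.94067,4.56506) → ×s → (11.90701,11.00180) → (11.91,11.00)
v2: (-2,-1) → rotate → (-1.02609,1.98674) → ×s → (-2.47289,4.78804) → (-2.47,4.79)
v3: (2,-2) → rotate → (-1.97365,-2.02601) → ×s → (-4.75650,-4.88268) → (-4.76,-4.88)
v4: (1,0.5) → rotate → (0.51305,-0.99337) → ×s → (1.23644,-2.39402) → (1.24,-2.39)

Cross-section at z=15: (11.91,11.00) (-2.47,4.79) (-4.76,-4.88) (1.24,-2.39)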